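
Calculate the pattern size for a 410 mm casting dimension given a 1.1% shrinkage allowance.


Formula: L_pattern = L_casting * (1 + shrinkage_rate/100)
Shrinkage factor = 1 + 1.1/100 = 1.011
L_pattern = 410 mm * 1.011 = 414.5100 mm

Final answer: 414.5100 mm


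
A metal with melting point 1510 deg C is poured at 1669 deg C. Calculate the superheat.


Formula: Superheat = T_pour - T_melt
Superheat = 1669 - 1510 = 159 deg C


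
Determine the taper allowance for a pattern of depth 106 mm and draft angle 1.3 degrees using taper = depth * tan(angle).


Formula: taper = depth * tan(draft_angle)
tan(1.3 deg) = 0.0226932
taper = 106 mm * 0.0226932 = 2.4055 mm

2.4055 mm


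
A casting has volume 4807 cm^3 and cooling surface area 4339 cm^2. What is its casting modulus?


Formula: Casting Modulus M = V / A
M = 4807 cm^3 / 4339 cm^2 = 1.1079 cm

1.1079 cm


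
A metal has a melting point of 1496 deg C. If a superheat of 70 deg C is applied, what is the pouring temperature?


Formula: T_pour = T_melt + Superheat
T_pour = 1496 + 70 = 1566 deg C

Final answer: 1566 deg C


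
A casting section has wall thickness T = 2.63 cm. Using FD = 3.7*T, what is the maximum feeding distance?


Formula: FD = 3.7 * T  (riser feeding-distance rule)
FD = 3.7 * 2.63 cm = 9.7310 cm


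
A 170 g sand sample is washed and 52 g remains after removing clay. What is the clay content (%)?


Formula: Clay% = (W_total - W_washed) / W_total * 100
Clay mass = 170 - 52 = 118 g
Clay% = 118 / 170 * 100 = 69.4118%


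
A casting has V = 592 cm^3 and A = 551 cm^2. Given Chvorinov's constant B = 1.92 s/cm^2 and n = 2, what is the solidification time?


Formula: t_s = B * (V/A)^n  (Chvorinov's rule, n=2)
Modulus M = V/A = 592/551 = 1.074410 cm
M^2 = 1.074410^2 = 1.154357 cm^2
t_s = 1.92 * 1.154357 = 2.2164 s

Final answer: 2.2164 s


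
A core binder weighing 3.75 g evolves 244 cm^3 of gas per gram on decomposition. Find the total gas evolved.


Formula: V_gas = W_binder * gas_evolution_rate
V = 3.75 g * 244 cm^3/g = 915.0000 cm^3


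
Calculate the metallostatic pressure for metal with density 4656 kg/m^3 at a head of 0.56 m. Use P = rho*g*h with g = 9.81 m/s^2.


Formula: P = rho * g * h
rho * g = 4656 * 9.81 = 45675.36 N/m^3
P = 45675.36 * 0.56 = 25578.2016 Pa

Final answer: 25578.2016 Pa


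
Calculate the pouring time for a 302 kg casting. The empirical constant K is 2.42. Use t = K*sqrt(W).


Formula: t = K * sqrt(W)
sqrt(W) = sqrt(302) = 17.37815
t = 2.42 * 17.37815 = 42.0551 s

42.0551 s


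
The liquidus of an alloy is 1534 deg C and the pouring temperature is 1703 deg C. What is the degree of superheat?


Formula: Superheat = T_pour - T_melt
Superheat = 1703 - 1534 = 169 deg C

Answer: 169 deg C


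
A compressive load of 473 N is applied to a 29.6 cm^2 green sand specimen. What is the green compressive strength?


Formula: Compressive Strength = Force / Area
Strength = 473 N / 29.6 cm^2 = 15.9797 N/cm^2

15.9797 N/cm^2


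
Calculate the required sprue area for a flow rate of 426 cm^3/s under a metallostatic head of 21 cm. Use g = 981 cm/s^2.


Formula: v = sqrt(2*g*h), A = Q/v
Velocity: v = sqrt(2 * 981 * 21) = sqrt(41202) = 202.9828 cm/s
Sprue area: A = Q / v = 426 / 202.9828 = 2.0987 cm^2


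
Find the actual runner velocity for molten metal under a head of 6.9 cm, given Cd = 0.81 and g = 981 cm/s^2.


Formula: v = Cd * sqrt(2 * g * h)  (Torricelli with discharge coefficient)
2*g*h = 2 * 981 * 6.9 = 13537.8 cm^2/s^2
sqrt(13537.8) = 116.35205 cm/s
v = 0.81 * 116.35205 = 94.2452 cm/s

Final answer: 94.2452 cm/s


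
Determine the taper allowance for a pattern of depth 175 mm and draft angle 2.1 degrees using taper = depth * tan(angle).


Formula: taper = depth * tan(draft_angle)
tan(2.1 deg) = 0.0366683
taper = 175 mm * 0.0366683 = 6.4170 mm


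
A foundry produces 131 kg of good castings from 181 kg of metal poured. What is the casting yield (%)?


Formula: Casting Yield = (W_good / W_total) * 100
Yield = (131 kg / 181 kg) * 100 = 72.3757%


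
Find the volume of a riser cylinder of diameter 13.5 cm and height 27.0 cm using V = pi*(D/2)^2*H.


Formula: V = pi * (D/2)^2 * H  (cylinder volume)
Radius = D/2 = 13.5/2 = 6.75 cm
V = pi * 6.75^2 * 27.0 = 3864.7480 cm^3

Answer: 3864.7480 cm^3


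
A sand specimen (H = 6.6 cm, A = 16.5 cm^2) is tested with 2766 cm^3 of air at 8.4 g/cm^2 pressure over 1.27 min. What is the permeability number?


Formula: Permeability Number P = (V * H) / (p * A * t)
Numerator: V * H = 2766 * 6.6 = 18255.6
Denominator: p * A * t = 8.4 * 16.5 * 1.27 = 176.022
P = 18255.6 / 176.022 = 103.7120

Final answer: 103.7120


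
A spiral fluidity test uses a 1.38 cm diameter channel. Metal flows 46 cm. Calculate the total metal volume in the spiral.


Formula: V = pi * (d/2)^2 * L  (cylinder volume)
Radius = 1.38/2 = 0.69 cm
V = pi * 0.69^2 * 46 = 68.8028 cm^3

Final answer: 68.8028 cm^3


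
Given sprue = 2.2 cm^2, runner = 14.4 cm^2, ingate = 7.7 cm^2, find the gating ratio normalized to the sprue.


Sprue:Runner:Ingate = 1 : 14.4/2.2 : 7.7/2.2 = 1:6.55:3.50

Final answer: 1:6.55:3.50


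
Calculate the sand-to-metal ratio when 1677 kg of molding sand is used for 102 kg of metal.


Formula: Sand-to-Metal Ratio = W_sand / W_metal
Ratio = 1677 kg / 102 kg = 16.4412

Final answer: 16.4412


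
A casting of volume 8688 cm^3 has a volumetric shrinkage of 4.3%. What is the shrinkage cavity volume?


Formula: V_shrink = V_casting * shrinkage_pct / 100
V_shrink = 8688 cm^3 * 4.3 / 100 = 373.5840 cm^3

Final answer: 373.5840 cm^3


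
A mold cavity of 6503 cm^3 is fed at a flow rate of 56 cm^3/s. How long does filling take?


Formula: t_fill = V_mold / Q_flow
t = 6503 cm^3 / 56 cm^3/s = 116.1250 s

Final answer: 116.1250 s


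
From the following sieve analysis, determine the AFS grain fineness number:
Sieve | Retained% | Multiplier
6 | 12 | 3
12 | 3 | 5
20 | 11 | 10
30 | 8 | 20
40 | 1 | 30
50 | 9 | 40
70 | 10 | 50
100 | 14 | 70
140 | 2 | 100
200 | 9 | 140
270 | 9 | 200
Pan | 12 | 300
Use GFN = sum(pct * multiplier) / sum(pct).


Formula: GFN = sum(pct * multiplier) / sum(pct)
sum(pct * multiplier) = 9051
sum(pct) = 100
GFN = 9051 / 100 = 90.51

Final answer: 90.51


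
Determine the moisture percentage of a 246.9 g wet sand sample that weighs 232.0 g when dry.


Formula: MC = (W_wet - W_dry) / W_wet * 100
Water mass = 246.9 - 232.0 = 14.9 g
MC = 14.9 / 246.9 * 100 = 6.0348%

6.0348%


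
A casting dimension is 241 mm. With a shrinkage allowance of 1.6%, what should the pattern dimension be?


Formula: L_pattern = L_casting * (1 + shrinkage_rate/100)
Shrinkage factor = 1 + 1.6/100 = 1.016
L_pattern = 241 mm * 1.016 = 244.8560 mm

Answer: 244.8560 mm


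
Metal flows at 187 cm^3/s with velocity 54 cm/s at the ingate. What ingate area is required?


Formula: A_ingate = Q / v  (continuity equation)
A = 187 cm^3/s / 54 cm/s = 3.4630 cm^2

Answer: 3.4630 cm^2


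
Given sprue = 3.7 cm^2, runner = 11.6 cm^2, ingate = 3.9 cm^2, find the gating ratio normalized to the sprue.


Sprue:Runner:Ingate = 1 : 11.6/3.7 : 3.9/3.7 = 1:3.14:1.05


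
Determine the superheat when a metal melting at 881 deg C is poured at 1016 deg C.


Formula: Superheat = T_pour - T_melt
Superheat = 1016 - 881 = 135 deg C


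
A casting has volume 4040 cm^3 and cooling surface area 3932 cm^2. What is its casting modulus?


Formula: Casting Modulus M = V / A
M = 4040 cm^3 / 3932 cm^2 = 1.0275 cm

1.0275 cm


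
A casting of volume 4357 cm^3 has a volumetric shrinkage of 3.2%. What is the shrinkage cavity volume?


Formula: V_shrink = V_casting * shrinkage_pct / 100
V_shrink = 4357 cm^3 * 3.2 / 100 = 139.4240 cm^3


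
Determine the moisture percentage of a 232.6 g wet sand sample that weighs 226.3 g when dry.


Formula: MC = (W_wet - W_dry) / W_wet * 100
Water mass = 232.6 - 226.3 = 6.3 g
MC = 6.3 / 232.6 * 100 = 2.7085%

2.7085%


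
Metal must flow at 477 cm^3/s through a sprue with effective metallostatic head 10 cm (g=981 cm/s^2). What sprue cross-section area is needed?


Formula: v = sqrt(2*g*h), A = Q/v
Velocity: v = sqrt(2 * 981 * 10) = sqrt(19620) = 140.0714 cm/s
Sprue area: A = Q / v = 477 / 140.0714 = 3.4054 cm^2

Answer: 3.4054 cm^2


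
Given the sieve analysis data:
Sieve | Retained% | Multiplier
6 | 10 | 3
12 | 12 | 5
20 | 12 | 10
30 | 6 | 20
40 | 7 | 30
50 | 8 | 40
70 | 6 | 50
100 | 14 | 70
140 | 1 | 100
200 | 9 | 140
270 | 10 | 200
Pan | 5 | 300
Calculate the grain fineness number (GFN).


Formula: GFN = sum(pct * multiplier) / sum(pct)
sum(pct * multiplier) = 7000
sum(pct) = 100
GFN = 7000 / 100 = 70.00

Answer: 70.00


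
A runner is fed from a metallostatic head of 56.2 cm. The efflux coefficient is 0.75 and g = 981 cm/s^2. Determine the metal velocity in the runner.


Formula: v = Cd * sqrt(2 * g * h)  (Torricelli with discharge coefficient)
2*g*h = 2 * 981 * 56.2 = 110264.4 cm^2/s^2
sqrt(110264.4) = 332.06084 cm/s
v = 0.75 * 332.06084 = 249.0456 cm/s

249.0456 cm/s


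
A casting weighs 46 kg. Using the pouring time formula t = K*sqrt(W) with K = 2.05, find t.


Formula: t = K * sqrt(W)
sqrt(W) = sqrt(46) = 6.78233
t = 2.05 * 6.78233 = 13.9038 s

Answer: 13.9038 s


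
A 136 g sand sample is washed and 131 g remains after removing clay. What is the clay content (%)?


Formula: Clay% = (W_total - W_washed) / W_total * 100
Clay mass = 136 - 131 = 5 g
Clay% = 5 / 136 * 100 = 3.6765%

3.6765%


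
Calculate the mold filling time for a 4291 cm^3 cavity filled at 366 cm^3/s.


Formula: t_fill = V_mold / Q_flow
t = 4291 cm^3 / 366 cm^3/s = 11.7240 s


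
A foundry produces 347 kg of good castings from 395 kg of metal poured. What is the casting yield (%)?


Formula: Casting Yield = (W_good / W_total) * 100
Yield = (347 kg / 395 kg) * 100 = 87.8481%


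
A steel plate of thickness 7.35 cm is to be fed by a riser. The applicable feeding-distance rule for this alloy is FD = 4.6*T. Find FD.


Formula: FD = 4.6 * T  (riser feeding-distance rule)
FD = 4.6 * 7.35 cm = 33.8100 cm

33.8100 cm


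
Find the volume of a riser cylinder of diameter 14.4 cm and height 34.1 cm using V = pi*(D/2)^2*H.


Formula: V = pi * (D/2)^2 * H  (cylinder volume)
Radius = D/2 = 14.4/2 = 7.2 cm
V = pi * 7.2^2 * 34.1 = 5553.5316 cm^3

Answer: 5553.5316 cm^3


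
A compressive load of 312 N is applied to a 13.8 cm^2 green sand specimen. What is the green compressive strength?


Formula: Compressive Strength = Force / Area
Strength = 312 N / 13.8 cm^2 = 22.6087 N/cm^2


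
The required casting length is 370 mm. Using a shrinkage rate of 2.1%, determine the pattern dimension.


Formula: L_pattern = L_casting * (1 + shrinkage_rate/100)
Shrinkage factor = 1 + 2.1/100 = 1.021
L_pattern = 370 mm * 1.021 = 377.7700 mm

377.7700 mm


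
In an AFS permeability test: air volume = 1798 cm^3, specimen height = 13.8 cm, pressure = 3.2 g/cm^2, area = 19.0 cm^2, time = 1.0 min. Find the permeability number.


Formula: Permeability Number P = (V * H) / (p * A * t)
Numerator: V * H = 1798 * 13.8 = 24812.4
Denominator: p * A * t = 3.2 * 19.0 * 1.0 = 60.8
P = 24812.4 / 60.8 = 408.0987

Answer: 408.0987


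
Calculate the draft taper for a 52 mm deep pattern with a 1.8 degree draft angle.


Formula: taper = depth * tan(draft_angle)
tan(1.8 deg) = 0.0314263
taper = 52 mm * 0.0314263 = 1.6342 mm

Final answer: 1.6342 mm


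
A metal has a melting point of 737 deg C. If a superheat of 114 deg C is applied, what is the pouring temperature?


Formula: T_pour = T_melt + Superheat
T_pour = 737 + 114 = 851 deg C

851 deg C


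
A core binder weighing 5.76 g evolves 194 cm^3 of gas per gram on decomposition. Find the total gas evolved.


Formula: V_gas = W_binder * gas_evolution_rate
V = 5.76 g * 194 cm^3/g = 1117.4400 cm^3


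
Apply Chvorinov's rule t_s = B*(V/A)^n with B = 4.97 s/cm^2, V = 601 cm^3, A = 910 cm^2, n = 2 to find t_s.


Formula: t_s = B * (V/A)^n  (Chvorinov's rule, n=2)
Modulus M = V/A = 601/910 = 0.660440 cm
M^2 = 0.660440^2 = 0.436181 cm^2
t_s = 4.97 * 0.436181 = 2.1678 s


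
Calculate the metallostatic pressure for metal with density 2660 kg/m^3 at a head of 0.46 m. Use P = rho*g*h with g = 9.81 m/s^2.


Formula: P = rho * g * h
rho * g = 2660 * 9.81 = 26094.6 N/m^3
P = 26094.6 * 0.46 = 12003.5160 Pa

Answer: 12003.5160 Pa


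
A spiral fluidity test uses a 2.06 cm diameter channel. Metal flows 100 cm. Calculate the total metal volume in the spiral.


Formula: V = pi * (d/2)^2 * L  (cylinder volume)
Radius = 2.06/2 = 1.03 cm
V = pi * 1.03^2 * 100 = 333.2916 cm^3

Answer: 333.2916 cm^3


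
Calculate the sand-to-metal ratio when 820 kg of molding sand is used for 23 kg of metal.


Formula: Sand-to-Metal Ratio = W_sand / W_metal
Ratio = 820 kg / 23 kg = 35.6522

35.6522


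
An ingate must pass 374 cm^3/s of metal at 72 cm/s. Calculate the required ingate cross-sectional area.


Formula: A_ingate = Q / v  (continuity equation)
A = 374 cm^3/s / 72 cm/s = 5.1944 cm^2

5.1944 cm^2


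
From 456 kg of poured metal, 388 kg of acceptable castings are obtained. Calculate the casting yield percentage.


Formula: Casting Yield = (W_good / W_total) * 100
Yield = (388 kg / 456 kg) * 100 = 85.0877%

85.0877%


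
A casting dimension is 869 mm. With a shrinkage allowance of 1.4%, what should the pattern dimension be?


Formula: L_pattern = L_casting * (1 + shrinkage_rate/100)
Shrinkage factor = 1 + 1.4/100 = 1.014
L_pattern = 869 mm * 1.014 = 881.1660 mm

Answer: 881.1660 mm


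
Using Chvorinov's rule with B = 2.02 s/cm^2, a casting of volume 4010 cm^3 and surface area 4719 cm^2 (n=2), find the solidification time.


Formula: t_s = B * (V/A)^n  (Chvorinov's rule, n=2)
Modulus M = V/A = 4010/4719 = 0.849756 cm
M^2 = 0.849756^2 = 0.722085 cm^2
t_s = 2.02 * 0.722085 = 1.4586 s


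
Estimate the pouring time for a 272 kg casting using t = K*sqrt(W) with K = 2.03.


Formula: t = K * sqrt(W)
sqrt(W) = sqrt(272) = 16.49242
t = 2.03 * 16.49242 = 33.4796 s

33.4796 s


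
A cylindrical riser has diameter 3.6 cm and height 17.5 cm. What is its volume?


Formula: V = pi * (D/2)^2 * H  (cylinder volume)
Radius = D/2 = 3.6/2 = 1.8 cm
V = pi * 1.8^2 * 17.5 = 178.1283 cm^3

178.1283 cm^3


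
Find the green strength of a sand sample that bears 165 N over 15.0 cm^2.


Formula: Compressive Strength = Force / Area
Strength = 165 N / 15.0 cm^2 = 11.0000 N/cm^2

11.0000 N/cm^2


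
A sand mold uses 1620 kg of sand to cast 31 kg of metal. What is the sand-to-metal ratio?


Formula: Sand-to-Metal Ratio = W_sand / W_metal
Ratio = 1620 kg / 31 kg = 52.2581


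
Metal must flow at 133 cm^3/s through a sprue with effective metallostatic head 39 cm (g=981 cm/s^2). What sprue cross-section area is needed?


Formula: v = sqrt(2*g*h), A = Q/v
Velocity: v = sqrt(2 * 981 * 39) = sqrt(76518) = 276.6189 cm/s
Sprue area: A = Q / v = 133 / 276.6189 = 0.4808 cm^2

0.4808 cm^2


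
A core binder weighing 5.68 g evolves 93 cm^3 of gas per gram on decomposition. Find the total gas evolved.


Formula: V_gas = W_binder * gas_evolution_rate
V = 5.68 g * 93 cm^3/g = 528.2400 cm^3

528.2400 cm^3


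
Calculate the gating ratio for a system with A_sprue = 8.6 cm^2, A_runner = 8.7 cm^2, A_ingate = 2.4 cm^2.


Sprue:Runner:Ingate = 1 : 8.7/8.6 : 2.4/8.6 = 1:1.01:0.28

Final answer: 1:1.01:0.28


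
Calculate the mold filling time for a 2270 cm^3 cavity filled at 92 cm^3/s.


Formula: t_fill = V_mold / Q_flow
t = 2270 cm^3 / 92 cm^3/s = 24.6739 s

Answer: 24.6739 s


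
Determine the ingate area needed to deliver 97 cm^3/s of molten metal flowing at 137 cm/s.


Formula: A_ingate = Q / v  (continuity equation)
A = 97 cm^3/s / 137 cm/s = 0.7080 cm^2

0.7080 cm^2


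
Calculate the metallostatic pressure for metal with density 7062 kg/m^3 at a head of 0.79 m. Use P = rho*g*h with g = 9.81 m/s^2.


Formula: P = rho * g * h
rho * g = 7062 * 9.81 = 69278.22 N/m^3
P = 69278.22 * 0.79 = 54729.7938 Pa

Answer: 54729.7938 Pa


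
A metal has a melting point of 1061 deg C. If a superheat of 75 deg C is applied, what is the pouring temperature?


Formula: T_pour = T_melt + Superheat
T_pour = 1061 + 75 = 1136 deg C

1136 deg C


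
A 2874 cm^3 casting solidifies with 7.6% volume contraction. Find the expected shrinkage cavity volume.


Formula: V_shrink = V_casting * shrinkage_pct / 100
V_shrink = 2874 cm^3 * 7.6 / 100 = 218.4240 cm^3

Final answer: 218.4240 cm^3


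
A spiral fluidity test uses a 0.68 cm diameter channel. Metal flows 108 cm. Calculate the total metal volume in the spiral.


Formula: V = pi * (d/2)^2 * L  (cylinder volume)
Radius = 0.68/2 = 0.34 cm
V = pi * 0.34^2 * 108 = 39.2222 cm^3

Answer: 39.2222 cm^3


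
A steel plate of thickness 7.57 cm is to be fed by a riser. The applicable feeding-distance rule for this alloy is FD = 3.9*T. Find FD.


Formula: FD = 3.9 * T  (riser feeding-distance rule)
FD = 3.9 * 7.57 cm = 29.5230 cm

Final answer: 29.5230 cm


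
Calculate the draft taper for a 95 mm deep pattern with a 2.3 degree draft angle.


Formula: taper = depth * tan(draft_angle)
tan(2.3 deg) = 0.0401641
taper = 95 mm * 0.0401641 = 3.8156 mm


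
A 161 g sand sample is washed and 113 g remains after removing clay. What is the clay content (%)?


Formula: Clay% = (W_total - W_washed) / W_total * 100
Clay mass = 161 - 113 = 48 g
Clay% = 48 / 161 * 100 = 29.8137%


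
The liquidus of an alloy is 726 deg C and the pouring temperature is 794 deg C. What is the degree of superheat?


Formula: Superheat = T_pour - T_melt
Superheat = 794 - 726 = 68 deg C

Final answer: 68 deg C


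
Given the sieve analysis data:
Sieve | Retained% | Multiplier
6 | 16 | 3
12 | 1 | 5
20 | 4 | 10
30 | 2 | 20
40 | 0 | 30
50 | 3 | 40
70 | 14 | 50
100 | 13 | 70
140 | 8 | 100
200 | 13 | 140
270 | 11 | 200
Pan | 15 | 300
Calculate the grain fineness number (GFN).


Formula: GFN = sum(pct * multiplier) / sum(pct)
sum(pct * multiplier) = 11183
sum(pct) = 100
GFN = 11183 / 100 = 111.83

Final answer: 111.83


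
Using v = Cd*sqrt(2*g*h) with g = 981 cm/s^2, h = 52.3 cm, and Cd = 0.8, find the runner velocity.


Formula: v = Cd * sqrt(2 * g * h)  (Torricelli with discharge coefficient)
2*g*h = 2 * 981 * 52.3 = 102612.6 cm^2/s^2
sqrt(102612.6) = 320.33202 cm/s
v = 0.8 * 320.33202 = 256.2656 cm/s

256.2656 cm/s


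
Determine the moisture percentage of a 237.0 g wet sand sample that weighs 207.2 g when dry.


Formula: MC = (W_wet - W_dry) / W_wet * 100
Water mass = 237.0 - 207.2 = 29.8 g
MC = 29.8 / 237.0 * 100 = 12.5738%

12.5738%


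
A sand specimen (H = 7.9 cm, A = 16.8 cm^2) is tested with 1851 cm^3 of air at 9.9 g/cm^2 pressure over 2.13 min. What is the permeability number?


Formula: Permeability Number P = (V * H) / (p * A * t)
Numerator: V * H = 1851 * 7.9 = 14622.9
Denominator: p * A * t = 9.9 * 16.8 * 2.13 = 354.2616
P = 14622.9 / 354.2616 = 41.2771


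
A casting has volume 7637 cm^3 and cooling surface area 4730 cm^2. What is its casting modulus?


Formula: Casting Modulus M = V / A
M = 7637 cm^3 / 4730 cm^2 = 1.6146 cm

Answer: 1.6146 cm


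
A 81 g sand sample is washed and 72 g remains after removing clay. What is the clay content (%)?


Formula: Clay% = (W_total - W_washed) / W_total * 100
Clay mass = 81 - 72 = 9 g
Clay% = 9 / 81 * 100 = 11.1111%

Answer: 11.1111%


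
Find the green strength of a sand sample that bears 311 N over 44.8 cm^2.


Formula: Compressive Strength = Force / Area
Strength = 311 N / 44.8 cm^2 = 6.9420 N/cm^2


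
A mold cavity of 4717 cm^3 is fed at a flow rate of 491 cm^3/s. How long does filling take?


Formula: t_fill = V_mold / Q_flow
t = 4717 cm^3 / 491 cm^3/s = 9.6069 s


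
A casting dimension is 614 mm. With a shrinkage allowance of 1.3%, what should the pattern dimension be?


Formula: L_pattern = L_casting * (1 + shrinkage_rate/100)
Shrinkage factor = 1 + 1.3/100 = 1.013
L_pattern = 614 mm * 1.013 = 621.9820 mm

Final answer: 621.9820 mm


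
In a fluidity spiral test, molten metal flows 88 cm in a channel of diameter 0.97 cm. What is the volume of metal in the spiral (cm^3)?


Formula: V = pi * (d/2)^2 * L  (cylinder volume)
Radius = 0.97/2 = 0.485 cm
V = pi * 0.485^2 * 88 = 65.0303 cm^3

Final answer: 65.0303 cm^3


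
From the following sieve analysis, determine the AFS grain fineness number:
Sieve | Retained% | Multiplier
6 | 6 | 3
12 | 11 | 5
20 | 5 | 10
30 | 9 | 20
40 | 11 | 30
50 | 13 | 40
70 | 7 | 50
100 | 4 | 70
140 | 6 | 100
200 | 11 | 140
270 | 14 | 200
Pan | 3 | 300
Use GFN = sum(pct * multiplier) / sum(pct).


Formula: GFN = sum(pct * multiplier) / sum(pct)
sum(pct * multiplier) = 7623
sum(pct) = 100
GFN = 7623 / 100 = 76.23

76.23


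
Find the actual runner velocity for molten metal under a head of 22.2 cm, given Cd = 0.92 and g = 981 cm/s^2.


Formula: v = Cd * sqrt(2 * g * h)  (Torricelli with discharge coefficient)
2*g*h = 2 * 981 * 22.2 = 43556.4 cm^2/s^2
sqrt(43556.4) = 208.70170 cm/s
v = 0.92 * 208.70170 = 192.0056 cm/s

Final answer: 192.0056 cm/s


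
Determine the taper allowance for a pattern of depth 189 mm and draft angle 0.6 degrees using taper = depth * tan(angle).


Formula: taper = depth * tan(draft_angle)
tan(0.6 deg) = 0.0104724
taper = 189 mm * 0.0104724 = 1.9793 mm

Final answer: 1.9793 mm


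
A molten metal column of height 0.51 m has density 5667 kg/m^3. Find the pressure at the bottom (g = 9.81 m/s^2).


Formula: P = rho * g * h
rho * g = 5667 * 9.81 = 55593.27 N/m^3
P = 55593.27 * 0.51 = 28352.5677 Pa


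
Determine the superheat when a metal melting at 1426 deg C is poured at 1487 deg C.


Formula: Superheat = T_pour - T_melt
Superheat = 1487 - 1426 = 61 deg C


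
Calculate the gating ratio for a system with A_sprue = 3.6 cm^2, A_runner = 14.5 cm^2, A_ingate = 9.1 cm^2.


Sprue:Runner:Ingate = 1 : 14.5/3.6 : 9.1/3.6 = 1:4.03:2.53


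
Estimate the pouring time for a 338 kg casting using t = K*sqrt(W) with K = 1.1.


Formula: t = K * sqrt(W)
sqrt(W) = sqrt(338) = 18.38478
t = 1.1 * 18.38478 = 20.2233 s

Answer: 20.2233 s


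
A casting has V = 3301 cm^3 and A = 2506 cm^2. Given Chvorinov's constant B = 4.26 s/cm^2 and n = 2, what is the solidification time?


Formula: t_s = B * (V/A)^n  (Chvorinov's rule, n=2)
Modulus M = V/A = 3301/2506 = 1.317239 cm
M^2 = 1.317239^2 = 1.735119 cm^2
t_s = 4.26 * 1.735119 = 7.3916 s


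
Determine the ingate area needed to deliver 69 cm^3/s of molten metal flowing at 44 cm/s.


Formula: A_ingate = Q / v  (continuity equation)
A = 69 cm^3/s / 44 cm/s = 1.5682 cm^2

Final answer: 1.5682 cm^2


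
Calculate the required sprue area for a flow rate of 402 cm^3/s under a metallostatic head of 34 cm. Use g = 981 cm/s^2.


Formula: v = sqrt(2*g*h), A = Q/v
Velocity: v = sqrt(2 * 981 * 34) = sqrt(66708) = 258.2789 cm/s
Sprue area: A = Q / v = 402 / 258.2789 = 1.5565 cm^2

Final answer: 1.5565 cm^2


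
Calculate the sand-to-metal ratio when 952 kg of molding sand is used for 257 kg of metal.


Formula: Sand-to-Metal Ratio = W_sand / W_metal
Ratio = 952 kg / 257 kg = 3.7043

Final answer: 3.7043


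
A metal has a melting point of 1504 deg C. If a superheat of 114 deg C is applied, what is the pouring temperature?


Formula: T_pour = T_melt + Superheat
T_pour = 1504 + 114 = 1618 deg C

Final answer: 1618 deg C


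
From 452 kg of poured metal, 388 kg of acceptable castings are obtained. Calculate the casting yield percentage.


Formula: Casting Yield = (W_good / W_total) * 100
Yield = (388 kg / 452 kg) * 100 = 85.8407%

Answer: 85.8407%


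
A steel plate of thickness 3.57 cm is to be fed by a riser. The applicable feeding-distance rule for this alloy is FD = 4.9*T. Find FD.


Formula: FD = 4.9 * T  (riser feeding-distance rule)
FD = 4.9 * 3.57 cm = 17.4930 cm

Answer: 17.4930 cm


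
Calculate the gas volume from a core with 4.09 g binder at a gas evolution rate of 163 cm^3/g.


Formula: V_gas = W_binder * gas_evolution_rate
V = 4.09 g * 163 cm^3/g = 666.6700 cm^3

Final answer: 666.6700 cm^3


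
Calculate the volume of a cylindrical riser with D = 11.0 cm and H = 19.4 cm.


Formula: V = pi * (D/2)^2 * H  (cylinder volume)
Radius = D/2 = 11.0/2 = 5.5 cm
V = pi * 5.5^2 * 19.4 = 1843.6436 cm^3

1843.6436 cm^3


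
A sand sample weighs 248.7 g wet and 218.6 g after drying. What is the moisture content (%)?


Formula: MC = (W_wet - W_dry) / W_wet * 100
Water mass = 248.7 - 218.6 = 30.1 g
MC = 30.1 / 248.7 * 100 = 12.1029%


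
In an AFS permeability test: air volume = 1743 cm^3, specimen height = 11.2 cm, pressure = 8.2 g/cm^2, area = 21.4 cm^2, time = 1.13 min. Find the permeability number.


Formula: Permeability Number P = (V * H) / (p * A * t)
Numerator: V * H = 1743 * 11.2 = 19521.6
Denominator: p * A * t = 8.2 * 21.4 * 1.13 = 198.2924
P = 19521.6 / 198.2924 = 98.4486

Final answer: 98.4486


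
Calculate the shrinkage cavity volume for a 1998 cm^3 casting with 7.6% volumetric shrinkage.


Formula: V_shrink = V_casting * shrinkage_pct / 100
V_shrink = 1998 cm^3 * 7.6 / 100 = 151.8480 cm^3


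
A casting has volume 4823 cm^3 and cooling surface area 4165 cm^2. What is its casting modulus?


Formula: Casting Modulus M = V / A
M = 4823 cm^3 / 4165 cm^2 = 1.1580 cm

Answer: 1.1580 cm


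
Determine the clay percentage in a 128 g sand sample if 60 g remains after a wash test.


Formula: Clay% = (W_total - W_washed) / W_total * 100
Clay mass = 128 - 60 = 68 g
Clay% = 68 / 128 * 100 = 53.1250%

53.1250%


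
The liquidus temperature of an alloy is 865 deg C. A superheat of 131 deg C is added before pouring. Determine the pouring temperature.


Formula: T_pour = T_melt + Superheat
T_pour = 865 + 131 = 996 deg C

Final answer: 996 deg C


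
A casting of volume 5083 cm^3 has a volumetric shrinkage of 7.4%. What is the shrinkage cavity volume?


Formula: V_shrink = V_casting * shrinkage_pct / 100
V_shrink = 5083 cm^3 * 7.4 / 100 = 376.1420 cm^3


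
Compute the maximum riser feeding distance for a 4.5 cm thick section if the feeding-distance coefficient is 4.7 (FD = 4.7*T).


Formula: FD = 4.7 * T  (riser feeding-distance rule)
FD = 4.7 * 4.5 cm = 21.1500 cm

Final answer: 21.1500 cm


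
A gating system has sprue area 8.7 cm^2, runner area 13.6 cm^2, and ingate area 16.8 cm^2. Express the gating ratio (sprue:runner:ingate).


Sprue:Runner:Ingate = 1 : 13.6/8.7 : 16.8/8.7 = 1:1.56:1.93

Final answer: 1:1.56:1.93


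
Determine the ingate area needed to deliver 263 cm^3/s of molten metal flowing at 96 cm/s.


Formula: A_ingate = Q / v  (continuity equation)
A = 263 cm^3/s / 96 cm/s = 2.7396 cm^2

2.7396 cm^2


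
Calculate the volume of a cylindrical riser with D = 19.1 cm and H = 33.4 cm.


Formula: V = pi * (D/2)^2 * H  (cylinder volume)
Radius = D/2 = 19.1/2 = 9.55 cm
V = pi * 9.55^2 * 33.4 = 9569.8049 cm^3

Answer: 9569.8049 cm^3


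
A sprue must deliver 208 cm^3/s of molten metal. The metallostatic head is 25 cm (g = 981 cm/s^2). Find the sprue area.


Formula: v = sqrt(2*g*h), A = Q/v
Velocity: v = sqrt(2 * 981 * 25) = sqrt(49050) = 221.4723 cm/s
Sprue area: A = Q / v = 208 / 221.4723 = 0.9392 cm^2


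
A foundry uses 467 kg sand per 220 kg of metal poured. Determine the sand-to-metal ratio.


Formula: Sand-to-Metal Ratio = W_sand / W_metal
Ratio = 467 kg / 220 kg = 2.1227

Answer: 2.1227


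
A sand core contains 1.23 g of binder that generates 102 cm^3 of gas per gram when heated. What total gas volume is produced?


Formula: V_gas = W_binder * gas_evolution_rate
V = 1.23 g * 102 cm^3/g = 125.4600 cm^3


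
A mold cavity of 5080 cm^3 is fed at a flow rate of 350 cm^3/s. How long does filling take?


Formula: t_fill = V_mold / Q_flow
t = 5080 cm^3 / 350 cm^3/s = 14.5143 s

Answer: 14.5143 s


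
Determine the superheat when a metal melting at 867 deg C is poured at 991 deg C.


Formula: Superheat = T_pour - T_melt
Superheat = 991 - 867 = 124 deg C

Answer: 124 deg C


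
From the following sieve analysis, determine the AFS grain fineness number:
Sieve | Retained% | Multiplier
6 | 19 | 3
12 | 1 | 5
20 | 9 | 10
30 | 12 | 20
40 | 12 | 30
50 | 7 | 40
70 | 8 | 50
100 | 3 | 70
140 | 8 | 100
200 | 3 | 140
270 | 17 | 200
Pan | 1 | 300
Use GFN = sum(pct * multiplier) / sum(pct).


Formula: GFN = sum(pct * multiplier) / sum(pct)
sum(pct * multiplier) = 6562
sum(pct) = 100
GFN = 6562 / 100 = 65.62

65.62


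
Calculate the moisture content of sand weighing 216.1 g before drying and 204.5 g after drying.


Formula: MC = (W_wet - W_dry) / W_wet * 100
Water mass = 216.1 - 204.5 = 11.6 g
MC = 11.6 / 216.1 * 100 = 5.3679%


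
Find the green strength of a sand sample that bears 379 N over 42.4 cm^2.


Formula: Compressive Strength = Force / Area
Strength = 379 N / 42.4 cm^2 = 8.9387 N/cm^2


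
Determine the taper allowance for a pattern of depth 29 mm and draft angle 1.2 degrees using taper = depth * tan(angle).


Formula: taper = depth * tan(draft_angle)
tan(1.2 deg) = 0.0209470
taper = 29 mm * 0.0209470 = 0.6075 mm

Final answer: 0.6075 mm


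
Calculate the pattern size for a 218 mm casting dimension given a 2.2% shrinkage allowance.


Formula: L_pattern = L_casting * (1 + shrinkage_rate/100)
Shrinkage factor = 1 + 2.2/100 = 1.022
L_pattern = 218 mm * 1.022 = 222.7960 mm

Answer: 222.7960 mm


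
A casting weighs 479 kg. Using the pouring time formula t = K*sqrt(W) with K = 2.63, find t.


Formula: t = K * sqrt(W)
sqrt(W) = sqrt(479) = 21.88607
t = 2.63 * 21.88607 = 57.5604 s

57.5604 s


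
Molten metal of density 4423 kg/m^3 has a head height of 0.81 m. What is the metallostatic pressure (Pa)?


Formula: P = rho * g * h
rho * g = 4423 * 9.81 = 43389.63 N/m^3
P = 43389.63 * 0.81 = 35145.6003 Pa

Answer: 35145.6003 Pa


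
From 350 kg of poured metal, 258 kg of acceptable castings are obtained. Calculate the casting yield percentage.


Formula: Casting Yield = (W_good / W_total) * 100
Yield = (258 kg / 350 kg) * 100 = 73.7143%

Answer: 73.7143%


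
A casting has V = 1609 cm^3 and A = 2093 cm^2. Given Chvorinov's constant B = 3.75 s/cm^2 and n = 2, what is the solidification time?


Formula: t_s = B * (V/A)^n  (Chvorinov's rule, n=2)
Modulus M = V/A = 1609/2093 = 0.768753 cm
M^2 = 0.768753^2 = 0.590981 cm^2
t_s = 3.75 * 0.590981 = 2.2162 s

2.2162 s


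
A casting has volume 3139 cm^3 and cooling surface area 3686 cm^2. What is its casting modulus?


Formula: Casting Modulus M = V / A
M = 3139 cm^3 / 3686 cm^2 = 0.8516 cm

Final answer: 0.8516 cm


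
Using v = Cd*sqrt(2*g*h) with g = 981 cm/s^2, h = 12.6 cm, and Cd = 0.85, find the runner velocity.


Formula: v = Cd * sqrt(2 * g * h)  (Torricelli with discharge coefficient)
2*g*h = 2 * 981 * 12.6 = 24721.2 cm^2/s^2
sqrt(24721.2) = 157.22977 cm/s
v = 0.85 * 157.22977 = 133.6453 cm/s

Answer: 133.6453 cm/s


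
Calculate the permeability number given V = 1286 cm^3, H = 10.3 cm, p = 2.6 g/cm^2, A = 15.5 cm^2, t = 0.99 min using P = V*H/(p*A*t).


Formula: Permeability Number P = (V * H) / (p * A * t)
Numerator: V * H = 1286 * 10.3 = 13245.8
Denominator: p * A * t = 2.6 * 15.5 * 0.99 = 39.897
P = 13245.8 / 39.897 = 331.9999

331.9999


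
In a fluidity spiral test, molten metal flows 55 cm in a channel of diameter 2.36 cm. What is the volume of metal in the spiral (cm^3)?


Formula: V = pi * (d/2)^2 * L  (cylinder volume)
Radius = 2.36/2 = 1.18 cm
V = pi * 1.18^2 * 55 = 240.5894 cm^3

240.5894 cm^3


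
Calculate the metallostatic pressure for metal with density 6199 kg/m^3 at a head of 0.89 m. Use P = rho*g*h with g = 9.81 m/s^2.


Formula: P = rho * g * h
rho * g = 6199 * 9.81 = 60812.19 N/m^3
P = 60812.19 * 0.89 = 54122.8491 Pa

54122.8491 Pa


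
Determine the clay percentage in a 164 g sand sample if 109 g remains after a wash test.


Formula: Clay% = (W_total - W_washed) / W_total * 100
Clay mass = 164 - 109 = 55 g
Clay% = 55 / 164 * 100 = 33.5366%

Final answer: 33.5366%


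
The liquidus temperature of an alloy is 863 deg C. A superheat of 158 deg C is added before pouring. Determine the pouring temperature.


Formula: T_pour = T_melt + Superheat
T_pour = 863 + 158 = 1021 deg C

1021 deg C


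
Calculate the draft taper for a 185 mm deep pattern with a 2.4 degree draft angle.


Formula: taper = depth * tan(draft_angle)
tan(2.4 deg) = 0.0419124
taper = 185 mm * 0.0419124 = 7.7538 mm

Final answer: 7.7538 mm


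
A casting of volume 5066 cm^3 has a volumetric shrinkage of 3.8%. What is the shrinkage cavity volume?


Formula: V_shrink = V_casting * shrinkage_pct / 100
V_shrink = 5066 cm^3 * 3.8 / 100 = 192.5080 cm^3


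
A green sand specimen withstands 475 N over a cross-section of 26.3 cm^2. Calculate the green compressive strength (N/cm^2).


Formula: Compressive Strength = Force / Area
Strength = 475 N / 26.3 cm^2 = 18.0608 N/cm^2


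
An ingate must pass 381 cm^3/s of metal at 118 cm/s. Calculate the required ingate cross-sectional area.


Formula: A_ingate = Q / v  (continuity equation)
A = 381 cm^3/s / 118 cm/s = 3.2288 cm^2


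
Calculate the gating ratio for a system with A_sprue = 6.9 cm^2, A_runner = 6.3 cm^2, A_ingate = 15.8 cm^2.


Sprue:Runner:Ingate = 1 : 6.3/6.9 : 15.8/6.9 = 1:0.91:2.29

Answer: 1:0.91:2.29


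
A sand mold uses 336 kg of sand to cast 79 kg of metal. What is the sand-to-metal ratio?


Formula: Sand-to-Metal Ratio = W_sand / W_metal
Ratio = 336 kg / 79 kg = 4.2532

4.2532


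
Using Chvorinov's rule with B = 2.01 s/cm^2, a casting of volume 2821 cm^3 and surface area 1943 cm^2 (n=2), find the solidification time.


Formula: t_s = B * (V/A)^n  (Chvorinov's rule, n=2)
Modulus M = V/A = 2821/1943 = 1.451879 cm
M^2 = 1.451879^2 = 2.107953 cm^2
t_s = 2.01 * 2.107953 = 4.2370 s


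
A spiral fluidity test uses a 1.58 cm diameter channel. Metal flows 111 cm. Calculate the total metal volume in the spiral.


Formula: V = pi * (d/2)^2 * L  (cylinder volume)
Radius = 1.58/2 = 0.79 cm
V = pi * 0.79^2 * 111 = 217.6341 cm^3

217.6341 cm^3


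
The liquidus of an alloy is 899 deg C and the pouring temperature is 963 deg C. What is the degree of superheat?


Formula: Superheat = T_pour - T_melt
Superheat = 963 - 899 = 64 deg C


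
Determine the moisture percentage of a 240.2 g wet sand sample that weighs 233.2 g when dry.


Formula: MC = (W_wet - W_dry) / W_wet * 100
Water mass = 240.2 - 233.2 = 7.0 g
MC = 7.0 / 240.2 * 100 = 2.9142%


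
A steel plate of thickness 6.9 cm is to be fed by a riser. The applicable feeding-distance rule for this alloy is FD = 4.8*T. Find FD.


Formula: FD = 4.8 * T  (riser feeding-distance rule)
FD = 4.8 * 6.9 cm = 33.1200 cm

Final answer: 33.1200 cm


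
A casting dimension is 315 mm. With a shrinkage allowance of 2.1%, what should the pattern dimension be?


Formula: L_pattern = L_casting * (1 + shrinkage_rate/100)
Shrinkage factor = 1 + 2.1/100 = 1.021
L_pattern = 315 mm * 1.021 = 321.6150 mm

Answer: 321.6150 mm


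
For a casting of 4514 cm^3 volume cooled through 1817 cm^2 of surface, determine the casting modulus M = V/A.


Formula: Casting Modulus M = V / A
M = 4514 cm^3 / 1817 cm^2 = 2.4843 cm

Final answer: 2.4843 cm


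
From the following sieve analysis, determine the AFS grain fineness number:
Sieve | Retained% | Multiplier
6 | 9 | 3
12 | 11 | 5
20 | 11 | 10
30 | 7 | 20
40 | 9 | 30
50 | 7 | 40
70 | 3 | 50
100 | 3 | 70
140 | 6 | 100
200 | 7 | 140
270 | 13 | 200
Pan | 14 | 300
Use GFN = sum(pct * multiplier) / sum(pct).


Formula: GFN = sum(pct * multiplier) / sum(pct)
sum(pct * multiplier) = 9622
sum(pct) = 100
GFN = 9622 / 100 = 96.22

Final answer: 96.22


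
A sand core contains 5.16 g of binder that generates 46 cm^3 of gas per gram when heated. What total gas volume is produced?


Formula: V_gas = W_binder * gas_evolution_rate
V = 5.16 g * 46 cm^3/g = 237.3600 cm^3


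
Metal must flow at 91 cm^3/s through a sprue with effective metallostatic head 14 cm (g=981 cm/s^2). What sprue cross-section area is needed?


Formula: v = sqrt(2*g*h), A = Q/v
Velocity: v = sqrt(2 * 981 * 14) = sqrt(27468) = 165.7347 cm/s
Sprue area: A = Q / v = 91 / 165.7347 = 0.5491 cm^2

0.5491 cm^2


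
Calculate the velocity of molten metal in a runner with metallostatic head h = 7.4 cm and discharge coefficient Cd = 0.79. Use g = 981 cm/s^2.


Formula: v = Cd * sqrt(2 * g * h)  (Torricelli with discharge coefficient)
2*g*h = 2 * 981 * 7.4 = 14518.8 cm^2/s^2
sqrt(14518.8) = 120.49398 cm/s
v = 0.79 * 120.49398 = 95.1902 cm/s

Final answer: 95.1902 cm/s


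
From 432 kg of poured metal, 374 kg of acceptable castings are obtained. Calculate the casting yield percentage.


Formula: Casting Yield = (W_good / W_total) * 100
Yield = (374 kg / 432 kg) * 100 = 86.5741%

Final answer: 86.5741%


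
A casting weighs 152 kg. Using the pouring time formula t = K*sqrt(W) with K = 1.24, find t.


Formula: t = K * sqrt(W)
sqrt(W) = sqrt(152) = 12.32883
t = 1.24 * 12.32883 = 15.2877 s


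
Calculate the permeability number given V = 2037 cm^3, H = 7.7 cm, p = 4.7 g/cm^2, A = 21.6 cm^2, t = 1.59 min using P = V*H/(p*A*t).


Formula: Permeability Number P = (V * H) / (p * A * t)
Numerator: V * H = 2037 * 7.7 = 15684.9
Denominator: p * A * t = 4.7 * 21.6 * 1.59 = 161.4168
P = 15684.9 / 161.4168 = 97.1702

97.1702


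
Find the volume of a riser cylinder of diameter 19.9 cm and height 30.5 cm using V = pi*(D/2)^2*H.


Formula: V = pi * (D/2)^2 * H  (cylinder volume)
Radius = D/2 = 19.9/2 = 9.95 cm
V = pi * 9.95^2 * 30.5 = 9486.2786 cm^3

9486.2786 cm^3


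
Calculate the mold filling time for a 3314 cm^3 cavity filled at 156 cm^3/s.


Formula: t_fill = V_mold / Q_flow
t = 3314 cm^3 / 156 cm^3/s = 21.2436 s

21.2436 s


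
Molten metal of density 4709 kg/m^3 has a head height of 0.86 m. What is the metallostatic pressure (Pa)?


Formula: P = rho * g * h
rho * g = 4709 * 9.81 = 46195.29 N/m^3
P = 46195.29 * 0.86 = 39727.9494 Pa

Answer: 39727.9494 Pa


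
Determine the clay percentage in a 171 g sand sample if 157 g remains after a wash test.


Formula: Clay% = (W_total - W_washed) / W_total * 100
Clay mass = 171 - 157 = 14 g
Clay% = 14 / 171 * 100 = 8.1871%

8.1871%


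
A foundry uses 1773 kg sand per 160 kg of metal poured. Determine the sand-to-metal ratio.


Formula: Sand-to-Metal Ratio = W_sand / W_metal
Ratio = 1773 kg / 160 kg = 11.0813

Final answer: 11.0813


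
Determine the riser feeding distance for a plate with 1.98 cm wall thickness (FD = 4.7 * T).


Formula: FD = 4.7 * T  (riser feeding-distance rule)
FD = 4.7 * 1.98 cm = 9.3060 cm

Answer: 9.3060 cm


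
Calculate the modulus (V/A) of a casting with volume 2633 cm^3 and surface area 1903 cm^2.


Formula: Casting Modulus M = V / A
M = 2633 cm^3 / 1903 cm^2 = 1.3836 cm


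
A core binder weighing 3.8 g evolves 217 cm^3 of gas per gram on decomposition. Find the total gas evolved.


Formula: V_gas = W_binder * gas_evolution_rate
V = 3.8 g * 217 cm^3/g = 824.6000 cm^3

Answer: 824.6000 cm^3


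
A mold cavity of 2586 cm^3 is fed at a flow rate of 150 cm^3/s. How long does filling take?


Formula: t_fill = V_mold / Q_flow
t = 2586 cm^3 / 150 cm^3/s = 17.2400 s


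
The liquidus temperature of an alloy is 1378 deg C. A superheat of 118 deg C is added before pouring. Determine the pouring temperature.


Formula: T_pour = T_melt + Superheat
T_pour = 1378 + 118 = 1496 deg C

Final answer: 1496 deg C


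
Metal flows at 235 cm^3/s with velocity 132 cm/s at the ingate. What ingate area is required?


Formula: A_ingate = Q / v  (continuity equation)
A = 235 cm^3/s / 132 cm/s = 1.7803 cm^2

Answer: 1.7803 cm^2
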